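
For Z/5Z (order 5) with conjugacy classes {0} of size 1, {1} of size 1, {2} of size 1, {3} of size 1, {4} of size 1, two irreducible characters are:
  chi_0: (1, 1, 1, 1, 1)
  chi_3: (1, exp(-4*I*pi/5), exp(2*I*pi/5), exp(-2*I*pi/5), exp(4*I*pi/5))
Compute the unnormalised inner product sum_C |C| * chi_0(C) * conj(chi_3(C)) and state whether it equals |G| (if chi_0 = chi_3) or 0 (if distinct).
Sum = 0; so <chi_0, chi_3> = 0 (distinct irreducibles are orthogonal).

Justification: Compute term by term over conjugacy classes (|C| * chi_0(C) * conj(chi_3(C))):
  1*(1)*conj(1) + 1*(1)*conj(exp(-4*I*pi/5)) + 1*(1)*conj(exp(2*I*pi/5)) + 1*(1)*conj(exp(-2*I*pi/5)) + 1*(1)*conj(exp(4*I*pi/5))
  = (1) + (exp(4*I*pi/5)) + (exp(-2*I*pi/5)) + (exp(2*I*pi/5)) + (exp(-4*I*pi/5))
  = 0.
(Exp terms are combined using exp(i*s)*conj(exp(i*t)) = exp(i*(s-t)), and sums of them are collapsed using the identity that for every m > 1 the m distinct m-th roots of unity sum to 0, e.g. 1 + exp(2*I*pi/3) + exp(-2*I*pi/3) = 0.)
Dividing by |G| = 5 gives 0/5 = 0, matching the row-orthogonality relation <chi_0, chi_3> = [chi_0 = chi_3].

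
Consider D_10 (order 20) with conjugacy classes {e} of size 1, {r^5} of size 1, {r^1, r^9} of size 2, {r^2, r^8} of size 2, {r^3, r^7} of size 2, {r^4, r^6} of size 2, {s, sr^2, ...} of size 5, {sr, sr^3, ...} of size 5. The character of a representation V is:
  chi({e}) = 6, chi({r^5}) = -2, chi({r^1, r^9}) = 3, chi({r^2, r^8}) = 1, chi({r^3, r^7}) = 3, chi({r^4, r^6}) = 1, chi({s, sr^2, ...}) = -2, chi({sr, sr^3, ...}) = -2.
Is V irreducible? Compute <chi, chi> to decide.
Not irreducible (reducible): <chi, chi> = 6 > 1.

Reasoning: <chi, chi> = (1/|G|) sum_C |C| * |chi(C)|^2 = (1/20)[1*|6|^2 + 1*|-2|^2 + 2*|3|^2 + 2*|1|^2 + 2*|3|^2 + 2*|1|^2 + 5*|-2|^2 + 5*|-2|^2]
  = (1/20)[(36) + (4) + (18) + (2) + (18) + (2) + (20) + (20)] = 120/20 = 6.
A character is irreducible iff <chi, chi> = 1, so this representation is reducible.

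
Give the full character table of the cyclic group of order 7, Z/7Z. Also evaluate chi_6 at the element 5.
Character table of Z/7Z (irreps indexed chi_0,...,chi_6 with chi_k(m) = zeta_7^(k*m), zeta_7 = exp(2*pi*i/7)):
  irrep \ class  {0} (size 1)  {1} (size 1)    {2} (size 1)    {3} (size 1)    {4} (size 1)    {5} (size 1)    {6} (size 1)  
  chi_0          1             1               1               1               1               1               1             
  chi_1          1             exp(2*I*pi/7)   exp(4*I*pi/7)   exp(6*I*pi/7)   exp(-6*I*pi/7)  exp(-4*I*pi/7)  exp(-2*I*pi/7)
  chi_2          1             exp(4*I*pi/7)   exp(-6*I*pi/7)  exp(-2*I*pi/7)  exp(2*I*pi/7)   exp(6*I*pi/7)   exp(-4*I*pi/7)
  chi_3          1             exp(6*I*pi/7)   exp(-2*I*pi/7)  exp(4*I*pi/7)   exp(-4*I*pi/7)  exp(2*I*pi/7)   exp(-6*I*pi/7)
  chi_4          1             exp(-6*I*pi/7)  exp(2*I*pi/7)   exp(-4*I*pi/7)  exp(4*I*pi/7)   exp(-2*I*pi/7)  exp(6*I*pi/7) 
  chi_5          1             exp(-4*I*pi/7)  exp(6*I*pi/7)   exp(2*I*pi/7)   exp(-2*I*pi/7)  exp(-6*I*pi/7)  exp(4*I*pi/7) 
  chi_6          1             exp(-2*I*pi/7)  exp(-4*I*pi/7)  exp(-6*I*pi/7)  exp(6*I*pi/7)   exp(4*I*pi/7)   exp(2*I*pi/7) 

Spot check: chi_6(5) = zeta_7^(6*5) = zeta_7^30 = exp(4*I*pi/7).

Reasoning: Z/7Z is abelian, so all 7 irreducible complex representations are 1-dimensional. They are given by chi_k(m) = zeta_7^(k*m) for k = 0,...,6. Row orthogonality: sum_m chi_k(m) conj(chi_l(m)) = 7 * [k = l].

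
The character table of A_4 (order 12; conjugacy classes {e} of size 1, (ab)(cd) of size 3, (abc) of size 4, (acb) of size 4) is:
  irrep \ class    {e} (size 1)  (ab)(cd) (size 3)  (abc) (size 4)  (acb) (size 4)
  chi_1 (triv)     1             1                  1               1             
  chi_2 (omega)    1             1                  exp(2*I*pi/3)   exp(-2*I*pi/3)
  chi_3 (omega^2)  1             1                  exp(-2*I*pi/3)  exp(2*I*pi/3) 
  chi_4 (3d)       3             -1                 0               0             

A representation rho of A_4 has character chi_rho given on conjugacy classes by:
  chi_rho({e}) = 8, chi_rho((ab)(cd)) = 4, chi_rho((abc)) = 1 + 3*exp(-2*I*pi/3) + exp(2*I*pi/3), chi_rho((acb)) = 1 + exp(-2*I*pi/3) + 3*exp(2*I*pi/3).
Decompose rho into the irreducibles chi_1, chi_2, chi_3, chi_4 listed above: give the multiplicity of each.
Multiplicities: chi_1: 1, chi_2: 1, chi_3: 3, chi_4: 1.

Working: Use <chi_rho, chi> = (1/|G|) sum_C |C| * chi_rho(C) * conj(chi(C)) with |G| = 12 for each irreducible chi in the table:
  <chi_rho, chi_1> = (1/12)[1*(8)*conj(1) + 3*(4)*conj(1) + 4*(1 + 3*exp(-2*I*pi/3) + exp(2*I*pi/3))*conj(1) + 4*(1 + exp(-2*I*pi/3) + 3*exp(2*I*pi/3))*conj(1)]
      = (1/12)[(8) + (12) + (4 + 12*exp(-2*I*pi/3) + 4*exp(2*I*pi/3)) + (4 + 4*exp(-2*I*pi/3) + 12*exp(2*I*pi/3))] = 12/12 = 1
  <chi_rho, chi_2> = (1/12)[1*(8)*conj(1) + 3*(4)*conj(1) + 4*(1 + 3*exp(-2*I*pi/3) + exp(2*I*pi/3))*conj(exp(2*I*pi/3)) + 4*(1 + exp(-2*I*pi/3) + 3*exp(2*I*pi/3))*conj(exp(-2*I*pi/3))]
      = (1/12)[(8) + (12) + (4 + 4*exp(-2*I*pi/3) + 12*exp(2*I*pi/3)) + (4 + 12*exp(-2*I*pi/3) + 4*exp(2*I*pi/3))] = 12/12 = 1
  <chi_rho, chi_3> = (1/12)[1*(8)*conj(1) + 3*(4)*conj(1) + 4*(1 + 3*exp(-2*I*pi/3) + exp(2*I*pi/3))*conj(exp(-2*I*pi/3)) + 4*(1 + exp(-2*I*pi/3) + 3*exp(2*I*pi/3))*conj(exp(2*I*pi/3))]
      = (1/12)[(8) + (12) + (8) + (8)] = 36/12 = 3
  <chi_rho, chi_4> = (1/12)[1*(8)*conj(3) + 3*(4)*conj(-1) + 4*(1 + 3*exp(-2*I*pi/3) + exp(2*I*pi/3))*conj(0) + 4*(1 + exp(-2*I*pi/3) + 3*exp(2*I*pi/3))*conj(0)]
      = (1/12)[(24) + (-12) + (0) + (0)] = 12/12 = 1
(Exp terms are combined using exp(i*s)*conj(exp(i*t)) = exp(i*(s-t)), and sums of them are collapsed using the identity that for every m > 1 the m distinct m-th roots of unity sum to 0, e.g. 1 + exp(2*I*pi/3) + exp(-2*I*pi/3) = 0.)
Dimension check: dim(rho) = sum (mult * dim) = 1*1 + 1*1 + 3*1 + 1*3 = 8 = chi_rho(e) = 8.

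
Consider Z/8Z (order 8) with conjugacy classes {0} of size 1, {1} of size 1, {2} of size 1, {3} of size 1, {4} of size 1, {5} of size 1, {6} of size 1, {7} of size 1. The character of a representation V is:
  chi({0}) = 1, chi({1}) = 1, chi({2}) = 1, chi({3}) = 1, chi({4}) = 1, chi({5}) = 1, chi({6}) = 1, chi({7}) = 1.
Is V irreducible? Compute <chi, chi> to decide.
Irreducible: <chi, chi> = 1.

Details: <chi, chi> = (1/|G|) sum_C |C| * |chi(C)|^2 = (1/8)[1*|1|^2 + 1*|1|^2 + 1*|1|^2 + 1*|1|^2 + 1*|1|^2 + 1*|1|^2 + 1*|1|^2 + 1*|1|^2]
  = (1/8)[(1) + (1) + (1) + (1) + (1) + (1) + (1) + (1)] = 8/8 = 1.
(Exp terms are combined using exp(i*s)*conj(exp(i*t)) = exp(i*(s-t)), and sums of them are collapsed using the identity that for every m > 1 the m distinct m-th roots of unity sum to 0, e.g. 1 + exp(2*I*pi/3) + exp(-2*I*pi/3) = 0.)
A character is irreducible iff <chi, chi> = 1, so this representation is irreducible.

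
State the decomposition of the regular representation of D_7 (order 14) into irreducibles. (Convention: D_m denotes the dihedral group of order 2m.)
Each irreducible V_i of dimension d_i appears with multiplicity d_i, i.e. rho_reg = (direct sum over all irreducibles V_i) d_i V_i. The irreducible dimensions for D_7 are 1, 1, 2, 2, 2: 2 irreducibles of dimension 1, each with multiplicity 1; 3 irreducibles of dimension 2, each with multiplicity 2. Total dimension 2*1*1 + 3*2*2 = 14 = |G|.

Explanation: General theorem: in the regular representation of a finite group G, each irreducible appears with multiplicity equal to its dimension. Check: dim(rho_reg) = sum d_i^2 = 1 + 1 + 4 + 4 + 4 = 14 = |G|.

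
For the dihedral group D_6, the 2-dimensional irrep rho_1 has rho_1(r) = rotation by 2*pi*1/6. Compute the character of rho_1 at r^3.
chi_{rho_1}(r^3) = 2*cos(2*pi*1*3/6) = -2

Details: rho_1(r^3) is rotation by angle 2*pi*1*3/6, whose trace is 2*cos(2*pi*1*3/6) = -2.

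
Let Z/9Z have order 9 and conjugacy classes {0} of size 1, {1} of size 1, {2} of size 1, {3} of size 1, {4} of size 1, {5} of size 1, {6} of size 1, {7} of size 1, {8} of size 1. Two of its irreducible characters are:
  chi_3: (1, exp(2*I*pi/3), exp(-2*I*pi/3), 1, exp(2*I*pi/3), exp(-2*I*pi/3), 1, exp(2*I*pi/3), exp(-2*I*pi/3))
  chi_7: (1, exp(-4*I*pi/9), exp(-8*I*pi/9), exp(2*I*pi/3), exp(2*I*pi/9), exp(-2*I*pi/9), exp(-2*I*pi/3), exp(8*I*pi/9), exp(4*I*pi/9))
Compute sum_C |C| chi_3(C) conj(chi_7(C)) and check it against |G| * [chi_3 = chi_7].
Sum = 0; so <chi_3, chi_7> = 0 (distinct irreducibles are orthogonal).

Solution. Compute term by term over conjugacy classes (|C| * chi_3(C) * conj(chi_7(C))):
  1*(1)*conj(1) + 1*(exp(2*I*pi/3))*conj(exp(-4*I*pi/9)) + 1*(exp(-2*I*pi/3))*conj(exp(-8*I*pi/9)) + 1*(1)*conj(exp(2*I*pi/3)) + 1*(exp(2*I*pi/3))*conj(exp(2*I*pi/9)) + 1*(exp(-2*I*pi/3))*conj(exp(-2*I*pi/9)) + 1*(1)*conj(exp(-2*I*pi/3)) + 1*(exp(2*I*pi/3))*conj(exp(8*I*pi/9)) + 1*(exp(-2*I*pi/3))*conj(exp(4*I*pi/9))
  = (1) + (exp(-8*I*pi/9)) + (exp(2*I*pi/9)) + (exp(-2*I*pi/3)) + (exp(4*I*pi/9)) + (exp(-4*I*pi/9)) + (exp(2*I*pi/3)) + (exp(-2*I*pi/9)) + (exp(8*I*pi/9))
  = 0.
(Exp terms are combined using exp(i*s)*conj(exp(i*t)) = exp(i*(s-t)), and sums of them are collapsed using the identity that for every m > 1 the m distinct m-th roots of unity sum to 0, e.g. 1 + exp(2*I*pi/3) + exp(-2*I*pi/3) = 0.)
Dividing by |G| = 9 gives 0/9 = 0, matching the row-orthogonality relation <chi_3, chi_7> = [chi_3 = chi_7].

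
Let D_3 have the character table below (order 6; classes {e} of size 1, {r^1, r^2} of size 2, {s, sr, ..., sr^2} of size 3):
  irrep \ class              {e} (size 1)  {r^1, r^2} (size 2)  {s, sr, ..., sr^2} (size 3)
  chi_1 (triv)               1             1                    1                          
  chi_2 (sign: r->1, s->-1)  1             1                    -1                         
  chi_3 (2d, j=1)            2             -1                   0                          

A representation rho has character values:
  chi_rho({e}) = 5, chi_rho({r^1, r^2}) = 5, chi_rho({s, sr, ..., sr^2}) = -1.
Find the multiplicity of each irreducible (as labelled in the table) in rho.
Multiplicities: chi_1: 2, chi_2: 3, chi_3: 0.

Use <chi_rho, chi> = (1/|G|) sum_C |C| * chi_rho(C) * conj(chi(C)) with |G| = 6 for each irreducible chi in the table:
  <chi_rho, chi_1> = (1/6)[1*(5)*conj(1) + 2*(5)*conj(1) + 3*(-1)*conj(1)]
      = (1/6)[(5) + (10) + (-3)] = 12/6 = 2
  <chi_rho, chi_2> = (1/6)[1*(5)*conj(1) + 2*(5)*conj(1) + 3*(-1)*conj(-1)]
      = (1/6)[(5) + (10) + (3)] = 18/6 = 3
  <chi_rho, chi_3> = (1/6)[1*(5)*conj(2) + 2*(5)*conj(-1) + 3*(-1)*conj(0)]
      = (1/6)[(10) + (-10) + (0)] = 0/6 = 0
Dimension check: dim(rho) = sum (mult * dim) = 2*1 + 3*1 + 0*2 = 5 = chi_rho(e) = 5.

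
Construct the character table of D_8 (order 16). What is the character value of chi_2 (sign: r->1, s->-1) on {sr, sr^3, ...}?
Conjugacy classes: {e} of size 1, {r^4} of size 1, {r^1, r^7} of size 2, {r^2, r^6} of size 2, {r^3, r^5} of size 2, {s, sr^2, ...} of size 4, {sr, sr^3, ...} of size 4.
Character table:
  irrep \ class              {e} (size 1)  {r^4} (size 1)  {r^1, r^7} (size 2)  {r^2, r^6} (size 2)  {r^3, r^5} (size 2)  {s, sr^2, ...} (size 4)  {sr, sr^3, ...} (size 4)
  chi_1 (triv)               1             1               1                    1                    1                    1                        1                       
  chi_2 (sign: r->1, s->-1)  1             1               1                    1                    1                    -1                       -1                      
  chi_3 (r->-1, s->1)        1             1               -1                   1                    -1                   1                        -1                      
  chi_4 (r->-1, s->-1)       1             1               -1                   1                    -1                   -1                       1                       
  chi_5 (2d, j=1)            2             -2              sqrt(2)              0                    -sqrt(2)             0                        0                       
  chi_6 (2d, j=2)            2             2               0                    -2                   0                    0                        0                       
  chi_7 (2d, j=3)            2             -2              -sqrt(2)             0                    sqrt(2)              0                        0                       

Spot check: chi_2 (sign: r->1, s->-1) on {sr, sr^3, ...} = -1.

D_8 has order 2*8 = 16 with 7 conjugacy classes, hence 7 irreducibles. Sum of squared dims 1 + 1 + 1 + 1 + 4 + 4 + 4 = 16 = |G|. Linear characters come from the abelianisation; the 2-dimensional irreps have character r^k -> 2*cos(2*pi*j*k/8), reflections -> 0.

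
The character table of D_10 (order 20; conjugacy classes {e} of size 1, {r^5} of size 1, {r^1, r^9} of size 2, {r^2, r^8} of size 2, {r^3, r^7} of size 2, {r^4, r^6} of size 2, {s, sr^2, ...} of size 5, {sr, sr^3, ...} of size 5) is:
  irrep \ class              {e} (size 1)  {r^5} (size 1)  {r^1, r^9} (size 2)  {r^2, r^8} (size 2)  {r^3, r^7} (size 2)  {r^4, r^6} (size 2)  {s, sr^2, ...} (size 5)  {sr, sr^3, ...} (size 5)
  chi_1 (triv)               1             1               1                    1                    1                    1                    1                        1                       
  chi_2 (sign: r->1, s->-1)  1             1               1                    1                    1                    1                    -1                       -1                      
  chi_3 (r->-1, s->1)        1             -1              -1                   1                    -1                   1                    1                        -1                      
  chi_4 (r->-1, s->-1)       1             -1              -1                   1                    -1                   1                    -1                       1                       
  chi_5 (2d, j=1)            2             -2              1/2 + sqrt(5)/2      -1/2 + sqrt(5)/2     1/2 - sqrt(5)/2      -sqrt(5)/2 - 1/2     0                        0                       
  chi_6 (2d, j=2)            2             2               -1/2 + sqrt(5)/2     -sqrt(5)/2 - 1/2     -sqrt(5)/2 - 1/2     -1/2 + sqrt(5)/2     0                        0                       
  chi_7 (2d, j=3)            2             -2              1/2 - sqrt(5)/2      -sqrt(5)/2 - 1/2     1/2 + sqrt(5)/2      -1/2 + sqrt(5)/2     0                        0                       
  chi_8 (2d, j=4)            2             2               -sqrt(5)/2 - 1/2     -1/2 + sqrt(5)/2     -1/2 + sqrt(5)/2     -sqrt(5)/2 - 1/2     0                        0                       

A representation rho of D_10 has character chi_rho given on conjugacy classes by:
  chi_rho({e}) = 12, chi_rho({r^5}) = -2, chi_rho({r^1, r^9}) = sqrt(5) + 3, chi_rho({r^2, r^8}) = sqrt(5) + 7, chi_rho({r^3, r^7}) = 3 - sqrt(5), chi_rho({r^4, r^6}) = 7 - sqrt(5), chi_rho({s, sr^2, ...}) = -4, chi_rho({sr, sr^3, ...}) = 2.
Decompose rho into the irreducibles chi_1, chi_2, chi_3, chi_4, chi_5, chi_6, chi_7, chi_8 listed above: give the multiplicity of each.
Multiplicities: chi_1: 2, chi_2: 3, chi_3: 0, chi_4: 3, chi_5: 2, chi_6: 0, chi_7: 0, chi_8: 0.

Justification: Use <chi_rho, chi> = (1/|G|) sum_C |C| * chi_rho(C) * conj(chi(C)) with |G| = 20 for each irreducible chi in the table:
  <chi_rho, chi_1> = (1/20)[1*(12)*conj(1) + 1*(-2)*conj(1) + 2*(sqrt(5) + 3)*conj(1) + 2*(sqrt(5) + 7)*conj(1) + 2*(3 - sqrt(5))*conj(1) + 2*(7 - sqrt(5))*conj(1) + 5*(-4)*conj(1) + 5*(2)*conj(1)]
      = (1/20)[(12) + (-2) + (2*sqrt(5) + 6) + (2*sqrt(5) + 14) + (6 - 2*sqrt(5)) + (14 - 2*sqrt(5)) + (-20) + (10)] = 40/20 = 2
  <chi_rho, chi_2> = (1/20)[1*(12)*conj(1) + 1*(-2)*conj(1) + 2*(sqrt(5) + 3)*conj(1) + 2*(sqrt(5) + 7)*conj(1) + 2*(3 - sqrt(5))*conj(1) + 2*(7 - sqrt(5))*conj(1) + 5*(-4)*conj(-1) + 5*(2)*conj(-1)]
      = (1/20)[(12) + (-2) + (2*sqrt(5) + 6) + (2*sqrt(5) + 14) + (6 - 2*sqrt(5)) + (14 - 2*sqrt(5)) + (20) + (-10)] = 60/20 = 3
  <chi_rho, chi_3> = (1/20)[1*(12)*conj(1) + 1*(-2)*conj(-1) + 2*(sqrt(5) + 3)*conj(-1) + 2*(sqrt(5) + 7)*conj(1) + 2*(3 - sqrt(5))*conj(-1) + 2*(7 - sqrt(5))*conj(1) + 5*(-4)*conj(1) + 5*(2)*conj(-1)]
      = (1/20)[(12) + (2) + (-6 - 2*sqrt(5)) + (2*sqrt(5) + 14) + (-6 + 2*sqrt(5)) + (14 - 2*sqrt(5)) + (-20) + (-10)] = 0/20 = 0
  <chi_rho, chi_4> = (1/20)[1*(12)*conj(1) + 1*(-2)*conj(-1) + 2*(sqrt(5) + 3)*conj(-1) + 2*(sqrt(5) + 7)*conj(1) + 2*(3 - sqrt(5))*conj(-1) + 2*(7 - sqrt(5))*conj(1) + 5*(-4)*conj(-1) + 5*(2)*conj(1)]
      = (1/20)[(12) + (2) + (-6 - 2*sqrt(5)) + (2*sqrt(5) + 14) + (-6 + 2*sqrt(5)) + (14 - 2*sqrt(5)) + (20) + (10)] = 60/20 = 3
  <chi_rho, chi_5> = (1/20)[1*(12)*conj(2) + 1*(-2)*conj(-2) + 2*(sqrt(5) + 3)*conj(1/2 + sqrt(5)/2) + 2*(sqrt(5) + 7)*conj(-1/2 + sqrt(5)/2) + 2*(3 - sqrt(5))*conj(1/2 - sqrt(5)/2) + 2*(7 - sqrt(5))*conj(-sqrt(5)/2 - 1/2) + 5*(-4)*conj(0) + 5*(2)*conj(0)]
      = (1/20)[(24) + (4) + (8 + 4*sqrt(5)) + (-2 + 6*sqrt(5)) + (8 - 4*sqrt(5)) + (-6*sqrt(5) - 2) + (0) + (0)] = 40/20 = 2
  <chi_rho, chi_6> = (1/20)[1*(12)*conj(2) + 1*(-2)*conj(2) + 2*(sqrt(5) + 3)*conj(-1/2 + sqrt(5)/2) + 2*(sqrt(5) + 7)*conj(-sqrt(5)/2 - 1/2) + 2*(3 - sqrt(5))*conj(-sqrt(5)/2 - 1/2) + 2*(7 - sqrt(5))*conj(-1/2 + sqrt(5)/2) + 5*(-4)*conj(0) + 5*(2)*conj(0)]
      = (1/20)[(24) + (-4) + (2 + 2*sqrt(5)) + (-8*sqrt(5) - 12) + (2 - 2*sqrt(5)) + (-12 + 8*sqrt(5)) + (0) + (0)] = 0/20 = 0
  <chi_rho, chi_7> = (1/20)[1*(12)*conj(2) + 1*(-2)*conj(-2) + 2*(sqrt(5) + 3)*conj(1/2 - sqrt(5)/2) + 2*(sqrt(5) + 7)*conj(-sqrt(5)/2 - 1/2) + 2*(3 - sqrt(5))*conj(1/2 + sqrt(5)/2) + 2*(7 - sqrt(5))*conj(-1/2 + sqrt(5)/2) + 5*(-4)*conj(0) + 5*(2)*conj(0)]
      = (1/20)[(24) + (4) + (-2*sqrt(5) - 2) + (-8*sqrt(5) - 12) + (-2 + 2*sqrt(5)) + (-12 + 8*sqrt(5)) + (0) + (0)] = 0/20 = 0
  <chi_rho, chi_8> = (1/20)[1*(12)*conj(2) + 1*(-2)*conj(2) + 2*(sqrt(5) + 3)*conj(-sqrt(5)/2 - 1/2) + 2*(sqrt(5) + 7)*conj(-1/2 + sqrt(5)/2) + 2*(3 - sqrt(5))*conj(-1/2 + sqrt(5)/2) + 2*(7 - sqrt(5))*conj(-sqrt(5)/2 - 1/2) + 5*(-4)*conj(0) + 5*(2)*conj(0)]
      = (1/20)[(24) + (-4) + (-4*sqrt(5) - 8) + (-2 + 6*sqrt(5)) + (-8 + 4*sqrt(5)) + (-6*sqrt(5) - 2) + (0) + (0)] = 0/20 = 0
Dimension check: dim(rho) = sum (mult * dim) = 2*1 + 3*1 + 0*1 + 3*1 + 2*2 + 0*2 + 0*2 + 0*2 = 12 = chi_rho(e) = 12.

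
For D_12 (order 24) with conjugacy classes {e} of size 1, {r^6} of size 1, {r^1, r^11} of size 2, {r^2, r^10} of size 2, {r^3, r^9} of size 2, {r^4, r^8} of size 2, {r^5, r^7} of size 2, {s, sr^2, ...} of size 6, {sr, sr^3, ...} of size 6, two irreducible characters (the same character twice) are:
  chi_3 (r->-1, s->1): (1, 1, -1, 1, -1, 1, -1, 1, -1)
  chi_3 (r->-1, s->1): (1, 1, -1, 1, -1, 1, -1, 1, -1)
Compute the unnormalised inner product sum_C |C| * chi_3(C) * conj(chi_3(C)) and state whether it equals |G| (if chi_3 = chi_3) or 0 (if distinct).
Sum = 24 = |G| = 24; so <chi_3, chi_3> = 1 (norm-1 confirms irreducibility).

Argument: Compute term by term over conjugacy classes (|C| * chi_3(C) * conj(chi_3(C))):
  1*(1)*conj(1) + 1*(1)*conj(1) + 2*(-1)*conj(-1) + 2*(1)*conj(1) + 2*(-1)*conj(-1) + 2*(1)*conj(1) + 2*(-1)*conj(-1) + 6*(1)*conj(1) + 6*(-1)*conj(-1)
  = (1) + (1) + (2) + (2) + (2) + (2) + (2) + (6) + (6)
  = 24.
Dividing by |G| = 24 gives 24/24 = 1, matching the row-orthogonality relation <chi_3, chi_3> = [chi_3 = chi_3].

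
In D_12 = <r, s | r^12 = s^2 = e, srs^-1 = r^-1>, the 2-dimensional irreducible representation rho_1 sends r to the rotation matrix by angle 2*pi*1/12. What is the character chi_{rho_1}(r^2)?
chi_{rho_1}(r^2) = 2*cos(2*pi*1*2/12) = 1

Reasoning: rho_1(r^2) is rotation by angle 2*pi*1*2/12, whose trace is 2*cos(2*pi*1*2/12) = 1.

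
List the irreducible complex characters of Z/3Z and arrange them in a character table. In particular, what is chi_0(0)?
Character table of Z/3Z (irreps indexed chi_0,...,chi_2 with chi_k(m) = zeta_3^(k*m), zeta_3 = exp(2*pi*i/3)):
  irrep \ class  {0} (size 1)  {1} (size 1)    {2} (size 1)  
  chi_0          1             1               1             
  chi_1          1             exp(2*I*pi/3)   exp(-2*I*pi/3)
  chi_2          1             exp(-2*I*pi/3)  exp(2*I*pi/3) 

Spot check: chi_0(0) = zeta_3^(0*0) = zeta_3^0 = 1.

Derivation: Z/3Z is abelian, so all 3 irreducible complex representations are 1-dimensional. They are given by chi_k(m) = zeta_3^(k*m) for k = 0,...,2. Row orthogonality: sum_m chi_k(m) conj(chi_l(m)) = 3 * [k = l].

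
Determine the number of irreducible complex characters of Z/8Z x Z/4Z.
32

Proof sketch: The number of irreducible complex representations of a finite group equals its number of conjugacy classes. Z/8Z x Z/4Z is abelian of order 32, so every element is its own conjugacy class: 32 classes, so Z/8Z x Z/4Z (order 32) has exactly 32 irreducible complex representations.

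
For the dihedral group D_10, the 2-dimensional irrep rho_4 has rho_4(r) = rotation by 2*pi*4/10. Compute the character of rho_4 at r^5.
chi_{rho_4}(r^5) = 2*cos(2*pi*4*5/10) = 2

Argument: rho_4(r^5) is rotation by angle 2*pi*4*5/10, whose trace is 2*cos(2*pi*4*5/10) = 2.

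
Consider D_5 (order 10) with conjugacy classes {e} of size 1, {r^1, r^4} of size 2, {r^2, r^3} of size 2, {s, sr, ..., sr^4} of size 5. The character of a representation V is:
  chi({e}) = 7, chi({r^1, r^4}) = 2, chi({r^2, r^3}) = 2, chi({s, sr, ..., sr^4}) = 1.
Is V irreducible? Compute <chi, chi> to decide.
Not irreducible (reducible): <chi, chi> = 7 > 1.

Solution. <chi, chi> = (1/|G|) sum_C |C| * |chi(C)|^2 = (1/10)[1*|7|^2 + 2*|2|^2 + 2*|2|^2 + 5*|1|^2]
  = (1/10)[(49) + (8) + (8) + (5)] = 70/10 = 7.
A character is irreducible iff <chi, chi> = 1, so this representation is reducible.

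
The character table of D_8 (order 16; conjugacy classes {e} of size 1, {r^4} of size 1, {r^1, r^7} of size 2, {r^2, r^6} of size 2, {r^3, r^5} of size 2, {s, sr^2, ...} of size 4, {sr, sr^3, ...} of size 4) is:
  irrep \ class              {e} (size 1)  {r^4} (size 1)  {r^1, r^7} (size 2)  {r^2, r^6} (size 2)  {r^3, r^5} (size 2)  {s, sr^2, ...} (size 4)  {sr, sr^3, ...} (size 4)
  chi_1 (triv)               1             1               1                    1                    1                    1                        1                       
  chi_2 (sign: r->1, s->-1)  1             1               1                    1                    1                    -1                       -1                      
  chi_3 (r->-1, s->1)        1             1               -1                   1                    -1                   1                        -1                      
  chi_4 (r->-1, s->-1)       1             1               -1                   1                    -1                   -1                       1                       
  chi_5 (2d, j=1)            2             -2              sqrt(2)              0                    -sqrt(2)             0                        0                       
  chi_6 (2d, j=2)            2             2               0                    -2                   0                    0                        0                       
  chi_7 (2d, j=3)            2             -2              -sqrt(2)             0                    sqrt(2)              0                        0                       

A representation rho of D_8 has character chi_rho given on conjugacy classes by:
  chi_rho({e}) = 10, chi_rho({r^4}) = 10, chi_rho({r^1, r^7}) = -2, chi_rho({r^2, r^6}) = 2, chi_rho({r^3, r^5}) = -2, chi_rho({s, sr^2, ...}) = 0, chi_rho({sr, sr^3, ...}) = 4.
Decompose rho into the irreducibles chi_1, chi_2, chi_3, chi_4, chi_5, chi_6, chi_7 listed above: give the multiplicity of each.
Multiplicities: chi_1: 2, chi_2: 0, chi_3: 1, chi_4: 3, chi_5: 0, chi_6: 2, chi_7: 0.

Working: Use <chi_rho, chi> = (1/|G|) sum_C |C| * chi_rho(C) * conj(chi(C)) with |G| = 16 for each irreducible chi in the table:
  <chi_rho, chi_1> = (1/16)[1*(10)*conj(1) + 1*(10)*conj(1) + 2*(-2)*conj(1) + 2*(2)*conj(1) + 2*(-2)*conj(1) + 4*(0)*conj(1) + 4*(4)*conj(1)]
      = (1/16)[(10) + (10) + (-4) + (4) + (-4) + (0) + (16)] = 32/16 = 2
  <chi_rho, chi_2> = (1/16)[1*(10)*conj(1) + 1*(10)*conj(1) + 2*(-2)*conj(1) + 2*(2)*conj(1) + 2*(-2)*conj(1) + 4*(0)*conj(-1) + 4*(4)*conj(-1)]
      = (1/16)[(10) + (10) + (-4) + (4) + (-4) + (0) + (-16)] = 0/16 = 0
  <chi_rho, chi_3> = (1/16)[1*(10)*conj(1) + 1*(10)*conj(1) + 2*(-2)*conj(-1) + 2*(2)*conj(1) + 2*(-2)*conj(-1) + 4*(0)*conj(1) + 4*(4)*conj(-1)]
      = (1/16)[(10) + (10) + (4) + (4) + (4) + (0) + (-16)] = 16/16 = 1
  <chi_rho, chi_4> = (1/16)[1*(10)*conj(1) + 1*(10)*conj(1) + 2*(-2)*conj(-1) + 2*(2)*conj(1) + 2*(-2)*conj(-1) + 4*(0)*conj(-1) + 4*(4)*conj(1)]
      = (1/16)[(10) + (10) + (4) + (4) + (4) + (0) + (16)] = 48/16 = 3
  <chi_rho, chi_5> = (1/16)[1*(10)*conj(2) + 1*(10)*conj(-2) + 2*(-2)*conj(sqrt(2)) + 2*(2)*conj(0) + 2*(-2)*conj(-sqrt(2)) + 4*(0)*conj(0) + 4*(4)*conj(0)]
      = (1/16)[(20) + (-20) + (-4*sqrt(2)) + (0) + (4*sqrt(2)) + (0) + (0)] = 0/16 = 0
  <chi_rho, chi_6> = (1/16)[1*(10)*conj(2) + 1*(10)*conj(2) + 2*(-2)*conj(0) + 2*(2)*conj(-2) + 2*(-2)*conj(0) + 4*(0)*conj(0) + 4*(4)*conj(0)]
      = (1/16)[(20) + (20) + (0) + (-8) + (0) + (0) + (0)] = 32/16 = 2
  <chi_rho, chi_7> = (1/16)[1*(10)*conj(2) + 1*(10)*conj(-2) + 2*(-2)*conj(-sqrt(2)) + 2*(2)*conj(0) + 2*(-2)*conj(sqrt(2)) + 4*(0)*conj(0) + 4*(4)*conj(0)]
      = (1/16)[(20) + (-20) + (4*sqrt(2)) + (0) + (-4*sqrt(2)) + (0) + (0)] = 0/16 = 0
Dimension check: dim(rho) = sum (mult * dim) = 2*1 + 0*1 + 1*1 + 3*1 + 0*2 + 2*2 + 0*2 = 10 = chi_rho(e) = 10.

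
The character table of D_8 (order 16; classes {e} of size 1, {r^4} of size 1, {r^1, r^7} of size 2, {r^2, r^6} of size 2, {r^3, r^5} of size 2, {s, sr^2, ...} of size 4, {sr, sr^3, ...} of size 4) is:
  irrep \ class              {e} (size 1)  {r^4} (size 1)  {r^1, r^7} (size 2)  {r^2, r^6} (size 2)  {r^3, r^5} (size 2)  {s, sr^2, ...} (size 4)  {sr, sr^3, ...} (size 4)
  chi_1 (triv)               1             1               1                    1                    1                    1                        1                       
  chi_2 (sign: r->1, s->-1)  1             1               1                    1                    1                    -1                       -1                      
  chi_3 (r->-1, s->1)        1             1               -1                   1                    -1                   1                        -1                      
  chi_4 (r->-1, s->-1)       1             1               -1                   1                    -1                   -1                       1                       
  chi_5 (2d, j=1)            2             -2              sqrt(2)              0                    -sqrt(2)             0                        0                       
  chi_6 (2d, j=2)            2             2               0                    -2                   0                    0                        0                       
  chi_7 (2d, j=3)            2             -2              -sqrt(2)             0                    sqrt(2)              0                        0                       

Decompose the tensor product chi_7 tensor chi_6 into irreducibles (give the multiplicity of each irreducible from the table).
chi_7 tensor chi_6 = chi_5 + chi_7 (all other irreducibles have multiplicity 0).

Why: The character of a tensor product is the pointwise product (chi_7 * chi_6)(C) = chi_7(C) * chi_6(C):
  {e}: (2)*(2), {r^4}: (-2)*(2), {r^1, r^7}: (-sqrt(2))*(0), {r^2, r^6}: (0)*(-2), {r^3, r^5}: (sqrt(2))*(0), {s, sr^2, ...}: (0)*(0), {sr, sr^3, ...}: (0)*(0)
so (chi_7 * chi_6) takes values
  {e} -> 4, {r^4} -> -4, {r^1, r^7} -> 0, {r^2, r^6} -> 0, {r^3, r^5} -> 0, {s, sr^2, ...} -> 0, {sr, sr^3, ...} -> 0.
Now take the inner product of this character with each irreducible chi from the table, <chi_7*chi_6, chi> = (1/16) sum_C |C| (chi_7*chi_6)(C) conj(chi(C)):
  <chi_7*chi_6, chi_1> = (1/16)[1*(4)*conj(1) + 1*(-4)*conj(1) + 2*(0)*conj(1) + 2*(0)*conj(1) + 2*(0)*conj(1) + 4*(0)*conj(1) + 4*(0)*conj(1)]
      = (1/16)[(4) + (-4) + (0) + (0) + (0) + (0) + (0)] = 0/16 = 0
  <chi_7*chi_6, chi_2> = (1/16)[1*(4)*conj(1) + 1*(-4)*conj(1) + 2*(0)*conj(1) + 2*(0)*conj(1) + 2*(0)*conj(1) + 4*(0)*conj(-1) + 4*(0)*conj(-1)]
      = (1/16)[(4) + (-4) + (0) + (0) + (0) + (0) + (0)] = 0/16 = 0
  <chi_7*chi_6, chi_3> = (1/16)[1*(4)*conj(1) + 1*(-4)*conj(1) + 2*(0)*conj(-1) + 2*(0)*conj(1) + 2*(0)*conj(-1) + 4*(0)*conj(1) + 4*(0)*conj(-1)]
      = (1/16)[(4) + (-4) + (0) + (0) + (0) + (0) + (0)] = 0/16 = 0
  <chi_7*chi_6, chi_4> = (1/16)[1*(4)*conj(1) + 1*(-4)*conj(1) + 2*(0)*conj(-1) + 2*(0)*conj(1) + 2*(0)*conj(-1) + 4*(0)*conj(-1) + 4*(0)*conj(1)]
      = (1/16)[(4) + (-4) + (0) + (0) + (0) + (0) + (0)] = 0/16 = 0
  <chi_7*chi_6, chi_5> = (1/16)[1*(4)*conj(2) + 1*(-4)*conj(-2) + 2*(0)*conj(sqrt(2)) + 2*(0)*conj(0) + 2*(0)*conj(-sqrt(2)) + 4*(0)*conj(0) + 4*(0)*conj(0)]
      = (1/16)[(8) + (8) + (0) + (0) + (0) + (0) + (0)] = 16/16 = 1
  <chi_7*chi_6, chi_6> = (1/16)[1*(4)*conj(2) + 1*(-4)*conj(2) + 2*(0)*conj(0) + 2*(0)*conj(-2) + 2*(0)*conj(0) + 4*(0)*conj(0) + 4*(0)*conj(0)]
      = (1/16)[(8) + (-8) + (0) + (0) + (0) + (0) + (0)] = 0/16 = 0
  <chi_7*chi_6, chi_7> = (1/16)[1*(4)*conj(2) + 1*(-4)*conj(-2) + 2*(0)*conj(-sqrt(2)) + 2*(0)*conj(0) + 2*(0)*conj(sqrt(2)) + 4*(0)*conj(0) + 4*(0)*conj(0)]
      = (1/16)[(8) + (8) + (0) + (0) + (0) + (0) + (0)] = 16/16 = 1
Hence the multiplicities are chi_5: 1, chi_7: 1. Dimension check: dim(chi_7)*dim(chi_6) = 2*2 = 4 and sum (mult * dim) = 1*2 + 1*2 = 4.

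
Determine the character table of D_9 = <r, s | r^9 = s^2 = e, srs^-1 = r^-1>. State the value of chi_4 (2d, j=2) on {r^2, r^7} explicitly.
Conjugacy classes: {e} of size 1, {r^1, r^8} of size 2, {r^2, r^7} of size 2, {r^3, r^6} of size 2, {r^4, r^5} of size 2, {s, sr, ..., sr^8} of size 9.
Character table:
  irrep \ class              {e} (size 1)  {r^1, r^8} (size 2)  {r^2, r^7} (size 2)  {r^3, r^6} (size 2)  {r^4, r^5} (size 2)  {s, sr, ..., sr^8} (size 9)
  chi_1 (triv)               1             1                    1                    1                    1                    1                          
  chi_2 (sign: r->1, s->-1)  1             1                    1                    1                    1                    -1                         
  chi_3 (2d, j=1)            2             2*cos(2*pi/9)        2*cos(4*pi/9)        -1                   -2*cos(pi/9)         0                          
  chi_4 (2d, j=2)            2             2*cos(4*pi/9)        -2*cos(pi/9)         -1                   2*cos(2*pi/9)        0                          
  chi_5 (2d, j=3)            2             -1                   -1                   2                    -1                   0                          
  chi_6 (2d, j=4)            2             -2*cos(pi/9)         2*cos(2*pi/9)        -1                   2*cos(4*pi/9)        0                          

Spot check: chi_4 (2d, j=2) on {r^2, r^7} = -2*cos(pi/9).

Justification: D_9 has order 2*9 = 18 with 6 conjugacy classes, hence 6 irreducibles. Sum of squared dims 1 + 1 + 4 + 4 + 4 + 4 = 18 = |G|. Linear characters come from the abelianisation; the 2-dimensional irreps have character r^k -> 2*cos(2*pi*j*k/9), reflections -> 0.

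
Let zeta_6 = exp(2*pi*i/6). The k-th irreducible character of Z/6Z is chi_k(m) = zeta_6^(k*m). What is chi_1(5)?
chi_1(5) = zeta_6^5 = exp(-I*pi/3)

Argument: chi_1(5) = zeta_6^(1*5) = zeta_6^5. Since zeta_6^6 = 1, this equals zeta_6^5 = exp(2*pi*i*5/6) = exp(-I*pi/3).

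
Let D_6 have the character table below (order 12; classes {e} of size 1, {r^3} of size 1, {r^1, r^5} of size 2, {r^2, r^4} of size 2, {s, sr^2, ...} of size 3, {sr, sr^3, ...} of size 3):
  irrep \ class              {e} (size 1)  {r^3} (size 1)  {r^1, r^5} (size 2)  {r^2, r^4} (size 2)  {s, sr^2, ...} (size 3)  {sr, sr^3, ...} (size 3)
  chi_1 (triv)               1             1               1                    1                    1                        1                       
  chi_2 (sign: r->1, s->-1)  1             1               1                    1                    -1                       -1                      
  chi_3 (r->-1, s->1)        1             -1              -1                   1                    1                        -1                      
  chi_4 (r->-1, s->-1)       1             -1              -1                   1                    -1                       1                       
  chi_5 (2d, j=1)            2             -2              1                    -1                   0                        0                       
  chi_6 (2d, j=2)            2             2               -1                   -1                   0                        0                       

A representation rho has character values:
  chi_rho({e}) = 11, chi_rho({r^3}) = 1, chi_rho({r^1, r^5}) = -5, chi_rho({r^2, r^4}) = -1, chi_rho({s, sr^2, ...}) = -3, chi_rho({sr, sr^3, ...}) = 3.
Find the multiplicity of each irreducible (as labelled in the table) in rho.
Multiplicities: chi_1: 0, chi_2: 0, chi_3: 0, chi_4: 3, chi_5: 1, chi_6: 3.

Justification: Use <chi_rho, chi> = (1/|G|) sum_C |C| * chi_rho(C) * conj(chi(C)) with |G| = 12 for each irreducible chi in the table:
  <chi_rho, chi_1> = (1/12)[1*(11)*conj(1) + 1*(1)*conj(1) + 2*(-5)*conj(1) + 2*(-1)*conj(1) + 3*(-3)*conj(1) + 3*(3)*conj(1)]
      = (1/12)[(11) + (1) + (-10) + (-2) + (-9) + (9)] = 0/12 = 0
  <chi_rho, chi_2> = (1/12)[1*(11)*conj(1) + 1*(1)*conj(1) + 2*(-5)*conj(1) + 2*(-1)*conj(1) + 3*(-3)*conj(-1) + 3*(3)*conj(-1)]
      = (1/12)[(11) + (1) + (-10) + (-2) + (9) + (-9)] = 0/12 = 0
  <chi_rho, chi_3> = (1/12)[1*(11)*conj(1) + 1*(1)*conj(-1) + 2*(-5)*conj(-1) + 2*(-1)*conj(1) + 3*(-3)*conj(1) + 3*(3)*conj(-1)]
      = (1/12)[(11) + (-1) + (10) + (-2) + (-9) + (-9)] = 0/12 = 0
  <chi_rho, chi_4> = (1/12)[1*(11)*conj(1) + 1*(1)*conj(-1) + 2*(-5)*conj(-1) + 2*(-1)*conj(1) + 3*(-3)*conj(-1) + 3*(3)*conj(1)]
      = (1/12)[(11) + (-1) + (10) + (-2) + (9) + (9)] = 36/12 = 3
  <chi_rho, chi_5> = (1/12)[1*(11)*conj(2) + 1*(1)*conj(-2) + 2*(-5)*conj(1) + 2*(-1)*conj(-1) + 3*(-3)*conj(0) + 3*(3)*conj(0)]
      = (1/12)[(22) + (-2) + (-10) + (2) + (0) + (0)] = 12/12 = 1
  <chi_rho, chi_6> = (1/12)[1*(11)*conj(2) + 1*(1)*conj(2) + 2*(-5)*conj(-1) + 2*(-1)*conj(-1) + 3*(-3)*conj(0) + 3*(3)*conj(0)]
      = (1/12)[(22) + (2) + (10) + (2) + (0) + (0)] = 36/12 = 3
Dimension check: dim(rho) = sum (mult * dim) = 0*1 + 0*1 + 0*1 + 3*1 + 1*2 + 3*2 = 11 = chi_rho(e) = 11.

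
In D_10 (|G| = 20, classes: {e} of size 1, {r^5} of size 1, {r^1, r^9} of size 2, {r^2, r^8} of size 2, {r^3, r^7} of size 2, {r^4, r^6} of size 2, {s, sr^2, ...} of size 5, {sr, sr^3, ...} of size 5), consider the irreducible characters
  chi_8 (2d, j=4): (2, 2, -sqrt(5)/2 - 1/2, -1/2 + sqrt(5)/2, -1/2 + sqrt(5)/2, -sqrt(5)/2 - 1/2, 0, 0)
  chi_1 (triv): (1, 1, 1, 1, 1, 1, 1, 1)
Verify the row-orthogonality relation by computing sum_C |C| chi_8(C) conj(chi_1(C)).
Sum = 0; so <chi_8, chi_1> = 0 (distinct irreducibles are orthogonal).

Why: Compute term by term over conjugacy classes (|C| * chi_8(C) * conj(chi_1(C))):
  1*(2)*conj(1) + 1*(2)*conj(1) + 2*(-sqrt(5)/2 - 1/2)*conj(1) + 2*(-1/2 + sqrt(5)/2)*conj(1) + 2*(-1/2 + sqrt(5)/2)*conj(1) + 2*(-sqrt(5)/2 - 1/2)*conj(1) + 5*(0)*conj(1) + 5*(0)*conj(1)
  = (2) + (2) + (-sqrt(5) - 1) + (-1 + sqrt(5)) + (-1 + sqrt(5)) + (-sqrt(5) - 1) + (0) + (0)
  = 0.
Dividing by |G| = 20 gives 0/20 = 0, matching the row-orthogonality relation <chi_8, chi_1> = [chi_8 = chi_1].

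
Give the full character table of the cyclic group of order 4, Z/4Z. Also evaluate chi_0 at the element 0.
Character table of Z/4Z (irreps indexed chi_0,...,chi_3 with chi_k(m) = zeta_4^(k*m), zeta_4 = exp(2*pi*i/4)):
  irrep \ class  {0} (size 1)  {1} (size 1)  {2} (size 1)  {3} (size 1)
  chi_0          1             1             1             1           
  chi_1          1             I             -1            -I          
  chi_2          1             -1            1             -1          
  chi_3          1             -I            -1            I           

Spot check: chi_0(0) = zeta_4^(0*0) = zeta_4^0 = 1.

Justification: Z/4Z is abelian, so all 4 irreducible complex representations are 1-dimensional. They are given by chi_k(m) = zeta_4^(k*m) for k = 0,...,3. Row orthogonality: sum_m chi_k(m) conj(chi_l(m)) = 4 * [k = l].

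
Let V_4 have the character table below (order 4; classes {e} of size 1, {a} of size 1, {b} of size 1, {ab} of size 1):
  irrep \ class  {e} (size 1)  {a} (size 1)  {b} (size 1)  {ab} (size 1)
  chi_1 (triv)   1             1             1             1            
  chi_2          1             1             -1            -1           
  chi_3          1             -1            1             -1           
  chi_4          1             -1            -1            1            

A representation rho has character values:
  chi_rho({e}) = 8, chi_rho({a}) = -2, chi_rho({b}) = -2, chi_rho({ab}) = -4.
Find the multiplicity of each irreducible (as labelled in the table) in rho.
Multiplicities: chi_1: 0, chi_2: 3, chi_3: 3, chi_4: 2.

Argument: Use <chi_rho, chi> = (1/|G|) sum_C |C| * chi_rho(C) * conj(chi(C)) with |G| = 4 for each irreducible chi in the table:
  <chi_rho, chi_1> = (1/4)[1*(8)*conj(1) + 1*(-2)*conj(1) + 1*(-2)*conj(1) + 1*(-4)*conj(1)]
      = (1/4)[(8) + (-2) + (-2) + (-4)] = 0/4 = 0
  <chi_rho, chi_2> = (1/4)[1*(8)*conj(1) + 1*(-2)*conj(1) + 1*(-2)*conj(-1) + 1*(-4)*conj(-1)]
      = (1/4)[(8) + (-2) + (2) + (4)] = 12/4 = 3
  <chi_rho, chi_3> = (1/4)[1*(8)*conj(1) + 1*(-2)*conj(-1) + 1*(-2)*conj(1) + 1*(-4)*conj(-1)]
      = (1/4)[(8) + (2) + (-2) + (4)] = 12/4 = 3
  <chi_rho, chi_4> = (1/4)[1*(8)*conj(1) + 1*(-2)*conj(-1) + 1*(-2)*conj(-1) + 1*(-4)*conj(1)]
      = (1/4)[(8) + (2) + (2) + (-4)] = 8/4 = 2
Dimension check: dim(rho) = sum (mult * dim) = 0*1 + 3*1 + 3*1 + 2*1 = 8 = chi_rho(e) = 8.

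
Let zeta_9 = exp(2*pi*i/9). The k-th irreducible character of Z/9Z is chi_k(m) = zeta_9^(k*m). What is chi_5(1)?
chi_5(1) = zeta_9^5 = exp(-8*I*pi/9)

Justification: chi_5(1) = zeta_9^(5*1) = zeta_9^5. Since zeta_9^9 = 1, this equals zeta_9^5 = exp(2*pi*i*5/9) = exp(-8*I*pi/9).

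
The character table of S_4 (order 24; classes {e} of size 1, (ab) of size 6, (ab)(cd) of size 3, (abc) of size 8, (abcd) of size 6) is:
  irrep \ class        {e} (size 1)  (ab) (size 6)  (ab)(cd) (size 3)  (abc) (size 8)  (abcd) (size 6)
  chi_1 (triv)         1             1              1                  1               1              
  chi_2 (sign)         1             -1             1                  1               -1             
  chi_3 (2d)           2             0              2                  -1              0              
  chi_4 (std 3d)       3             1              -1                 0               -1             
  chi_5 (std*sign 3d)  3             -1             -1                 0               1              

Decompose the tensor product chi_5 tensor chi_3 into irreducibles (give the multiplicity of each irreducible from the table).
chi_5 tensor chi_3 = chi_4 + chi_5 (all other irreducibles have multiplicity 0).

Derivation: The character of a tensor product is the pointwise product (chi_5 * chi_3)(C) = chi_5(C) * chi_3(C):
  {e}: (3)*(2), (ab): (-1)*(0), (ab)(cd): (-1)*(2), (abc): (0)*(-1), (abcd): (1)*(0)
so (chi_5 * chi_3) takes values
  {e} -> 6, (ab) -> 0, (ab)(cd) -> -2, (abc) -> 0, (abcd) -> 0.
Now take the inner product of this character with each irreducible chi from the table, <chi_5*chi_3, chi> = (1/24) sum_C |C| (chi_5*chi_3)(C) conj(chi(C)):
  <chi_5*chi_3, chi_1> = (1/24)[1*(6)*conj(1) + 6*(0)*conj(1) + 3*(-2)*conj(1) + 8*(0)*conj(1) + 6*(0)*conj(1)]
      = (1/24)[(6) + (0) + (-6) + (0) + (0)] = 0/24 = 0
  <chi_5*chi_3, chi_2> = (1/24)[1*(6)*conj(1) + 6*(0)*conj(-1) + 3*(-2)*conj(1) + 8*(0)*conj(1) + 6*(0)*conj(-1)]
      = (1/24)[(6) + (0) + (-6) + (0) + (0)] = 0/24 = 0
  <chi_5*chi_3, chi_3> = (1/24)[1*(6)*conj(2) + 6*(0)*conj(0) + 3*(-2)*conj(2) + 8*(0)*conj(-1) + 6*(0)*conj(0)]
      = (1/24)[(12) + (0) + (-12) + (0) + (0)] = 0/24 = 0
  <chi_5*chi_3, chi_4> = (1/24)[1*(6)*conj(3) + 6*(0)*conj(1) + 3*(-2)*conj(-1) + 8*(0)*conj(0) + 6*(0)*conj(-1)]
      = (1/24)[(18) + (0) + (6) + (0) + (0)] = 24/24 = 1
  <chi_5*chi_3, chi_5> = (1/24)[1*(6)*conj(3) + 6*(0)*conj(-1) + 3*(-2)*conj(-1) + 8*(0)*conj(0) + 6*(0)*conj(1)]
      = (1/24)[(18) + (0) + (6) + (0) + (0)] = 24/24 = 1
Hence the multiplicities are chi_4: 1, chi_5: 1. Dimension check: dim(chi_5)*dim(chi_3) = 3*2 = 6 and sum (mult * dim) = 1*3 + 1*3 = 6.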